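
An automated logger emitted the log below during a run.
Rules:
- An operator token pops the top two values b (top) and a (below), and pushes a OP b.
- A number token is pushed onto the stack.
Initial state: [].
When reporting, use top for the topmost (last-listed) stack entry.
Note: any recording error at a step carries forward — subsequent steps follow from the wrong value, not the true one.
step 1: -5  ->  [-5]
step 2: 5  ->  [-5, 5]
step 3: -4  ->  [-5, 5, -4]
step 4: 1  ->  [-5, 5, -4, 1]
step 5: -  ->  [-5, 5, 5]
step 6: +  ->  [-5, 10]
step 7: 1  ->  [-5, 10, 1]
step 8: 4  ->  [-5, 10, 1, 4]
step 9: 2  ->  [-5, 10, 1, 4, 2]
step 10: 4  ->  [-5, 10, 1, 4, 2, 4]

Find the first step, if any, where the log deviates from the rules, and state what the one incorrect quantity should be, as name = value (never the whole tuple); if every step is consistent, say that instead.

1. push -5: top = -5 (in agreement)
2. push 5: top = 5 (checks out)
3. push -4: top = -4 (same as recorded)
4. push 1: top = 1 (agrees with the log)
5. -4 - 1 = -5 (the log disagrees here)
So the first discrepancy is step 5, where the right value is top = -5.

step 5, top = -5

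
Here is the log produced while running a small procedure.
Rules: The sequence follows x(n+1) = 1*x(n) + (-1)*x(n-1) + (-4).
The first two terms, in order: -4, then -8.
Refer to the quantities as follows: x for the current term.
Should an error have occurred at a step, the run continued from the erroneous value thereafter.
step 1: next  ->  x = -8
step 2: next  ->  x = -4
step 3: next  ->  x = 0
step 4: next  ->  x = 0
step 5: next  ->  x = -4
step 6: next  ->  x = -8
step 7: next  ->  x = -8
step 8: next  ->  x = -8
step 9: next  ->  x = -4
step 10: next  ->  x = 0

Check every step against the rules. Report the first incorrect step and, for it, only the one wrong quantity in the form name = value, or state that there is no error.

step 8, x = -4

Step 1: x = 1*(-8) + (-1)*(-4) + (-4) = -8 — same as recorded.
Step 2: x = 1*(-8) + (-1)*(-8) + (-4) = -4 — matches.
Step 3: x = 1*(-4) + (-1)*(-8) + (-4) = 0 — confirmed correct.
Step 4: x = 1*(0) + (-1)*(-4) + (-4) = 0 — checks out.
Step 5: x = 1*(0) + (-1)*(0) + (-4) = -4 — same as recorded.
Step 6: x = 1*(-4) + (-1)*(0) + (-4) = -8 — confirmed correct.
Step 7: x = 1*(-8) + (-1)*(-4) + (-4) = -8 — exactly as logged.
Step 8: x = 1*(-8) + (-1)*(-8) + (-4) = -4 — this is not what the log shows.
The earliest wrong entry is at step 8: it should read x = -4.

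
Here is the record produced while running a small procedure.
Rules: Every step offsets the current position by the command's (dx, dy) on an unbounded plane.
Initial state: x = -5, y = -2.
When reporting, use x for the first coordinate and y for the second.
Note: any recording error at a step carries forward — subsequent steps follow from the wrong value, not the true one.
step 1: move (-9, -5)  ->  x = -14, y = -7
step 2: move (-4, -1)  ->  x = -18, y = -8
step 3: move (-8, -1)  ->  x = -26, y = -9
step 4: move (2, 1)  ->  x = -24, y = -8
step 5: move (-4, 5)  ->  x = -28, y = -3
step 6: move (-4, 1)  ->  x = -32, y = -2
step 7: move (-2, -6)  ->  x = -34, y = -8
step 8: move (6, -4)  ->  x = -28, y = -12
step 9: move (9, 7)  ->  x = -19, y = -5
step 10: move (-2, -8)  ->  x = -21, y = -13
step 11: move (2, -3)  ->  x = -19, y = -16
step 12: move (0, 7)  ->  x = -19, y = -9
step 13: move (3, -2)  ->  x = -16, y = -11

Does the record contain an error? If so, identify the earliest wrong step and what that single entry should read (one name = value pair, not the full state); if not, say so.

Step 1: x = -5 + (-9) = -14, y = -2 + (-5) = -7 — verified.
Step 2: x = -14 + (-4) = -18, y = -7 + (-1) = -8 — agrees with the record.
Step 3: x = -18 + (-8) = -26, y = -8 + (-1) = -9 — verified.
Step 4: x = -26 + (2) = -24, y = -9 + (1) = -8 — in agreement.
Step 5: x = -24 + (-4) = -28, y = -8 + (5) = -3 — exactly as logged.
Step 6: x = -28 + (-4) = -32, y = -3 + (1) = -2 — matches.
Step 7: x = -32 + (-2) = -34, y = -2 + (-6) = -8 — consistent with the record.
Step 8: x = -34 + (6) = -28, y = -8 + (-4) = -12 — checks out.
Step 9: x = -28 + (9) = -19, y = -12 + (7) = -5 — exactly as logged.
Step 10: x = -19 + (-2) = -21, y = -5 + (-8) = -13 — checks out.
Step 11: x = -21 + (2) = -19, y = -13 + (-3) = -16 — verified.
Step 12: x = -19 + (0) = -19, y = -16 + (7) = -9 — consistent with the record.
Step 13: x = -19 + (3) = -16, y = -9 + (-2) = -11 — no discrepancy.
All entries verified; no error found.

no error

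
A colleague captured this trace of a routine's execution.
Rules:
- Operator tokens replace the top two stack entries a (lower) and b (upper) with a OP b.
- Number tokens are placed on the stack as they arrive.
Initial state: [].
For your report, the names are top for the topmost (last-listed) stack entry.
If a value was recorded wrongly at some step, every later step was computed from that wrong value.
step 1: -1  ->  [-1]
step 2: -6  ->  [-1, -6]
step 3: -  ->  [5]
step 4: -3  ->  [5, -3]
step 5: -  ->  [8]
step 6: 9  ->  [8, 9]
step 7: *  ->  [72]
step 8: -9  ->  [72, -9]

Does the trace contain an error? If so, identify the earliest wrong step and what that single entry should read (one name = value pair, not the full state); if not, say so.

1. push -1: top = -1 (in agreement)
2. push -6: top = -6 (agrees with the trace)
3. -1 - -6 = 5 (checks out)
4. push -3: top = -3 (exactly as logged)
5. 5 - -3 = 8 (confirmed correct)
6. push 9: top = 9 (same as recorded)
7. 8 * 9 = 72 (exactly as logged)
8. push -9: top = -9 (same as recorded)
The recomputation confirms every line.

no error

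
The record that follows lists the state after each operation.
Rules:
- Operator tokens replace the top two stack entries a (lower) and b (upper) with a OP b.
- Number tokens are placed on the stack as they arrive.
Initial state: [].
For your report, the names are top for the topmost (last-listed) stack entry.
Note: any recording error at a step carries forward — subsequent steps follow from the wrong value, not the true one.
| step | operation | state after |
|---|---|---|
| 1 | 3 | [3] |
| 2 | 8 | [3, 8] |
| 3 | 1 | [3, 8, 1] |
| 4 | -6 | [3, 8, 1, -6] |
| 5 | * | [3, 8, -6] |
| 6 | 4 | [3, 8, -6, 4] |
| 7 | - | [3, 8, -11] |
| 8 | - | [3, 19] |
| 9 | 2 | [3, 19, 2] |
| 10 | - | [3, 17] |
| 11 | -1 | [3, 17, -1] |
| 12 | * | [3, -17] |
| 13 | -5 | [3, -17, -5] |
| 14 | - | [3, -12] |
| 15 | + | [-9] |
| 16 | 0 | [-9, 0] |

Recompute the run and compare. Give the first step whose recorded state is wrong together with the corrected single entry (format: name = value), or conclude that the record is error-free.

step 7, top = -10

Recomputing the run from the initial state:
step 1: [3]
step 2: [3, 8]
step 3: [3, 8, 1]
step 4: [3, 8, 1, -6]
step 5: [3, 8, -6]
step 6: [3, 8, -6, 4]
step 7: [3, 8, -10]
step 8: [3, 18]
step 9: [3, 18, 2]
step 10: [3, 16]
step 11: [3, 16, -1]
step 12: [3, -16]
step 13: [3, -16, -5]
step 14: [3, -11]
step 15: [-8]
step 16: [-8, 0]
The first disagreement with the record is at step 7, where the value should be top = -10.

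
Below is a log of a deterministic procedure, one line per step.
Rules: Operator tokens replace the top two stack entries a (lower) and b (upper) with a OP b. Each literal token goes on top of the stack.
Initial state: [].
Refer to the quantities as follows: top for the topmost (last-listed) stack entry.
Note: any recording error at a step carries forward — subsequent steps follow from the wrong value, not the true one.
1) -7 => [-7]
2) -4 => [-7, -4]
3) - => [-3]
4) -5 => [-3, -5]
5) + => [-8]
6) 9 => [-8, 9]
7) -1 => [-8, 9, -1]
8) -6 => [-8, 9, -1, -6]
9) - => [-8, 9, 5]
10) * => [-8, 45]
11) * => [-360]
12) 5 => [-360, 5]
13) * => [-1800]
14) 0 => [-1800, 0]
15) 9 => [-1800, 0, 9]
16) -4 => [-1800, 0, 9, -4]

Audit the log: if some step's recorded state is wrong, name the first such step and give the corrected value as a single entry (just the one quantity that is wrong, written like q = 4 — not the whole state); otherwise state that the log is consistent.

1. push -7: top = -7 (exactly as logged)
2. push -4: top = -4 (verified)
3. -7 - -4 = -3 (no discrepancy)
4. push -5: top = -5 (agrees with the log)
5. -3 + -5 = -8 (no discrepancy)
6. push 9: top = 9 (verified)
7. push -1: top = -1 (no discrepancy)
8. push -6: top = -6 (verified)
9. -1 - -6 = 5 (consistent with the log)
10. 9 * 5 = 45 (confirmed correct)
11. -8 * 45 = -360 (consistent with the log)
12. push 5: top = 5 (matches)
13. -360 * 5 = -1800 (matches)
14. push 0: top = 0 (matches)
15. push 9: top = 9 (no discrepancy)
16. push -4: top = -4 (checks out)
All steps check out; nothing to correct.

no error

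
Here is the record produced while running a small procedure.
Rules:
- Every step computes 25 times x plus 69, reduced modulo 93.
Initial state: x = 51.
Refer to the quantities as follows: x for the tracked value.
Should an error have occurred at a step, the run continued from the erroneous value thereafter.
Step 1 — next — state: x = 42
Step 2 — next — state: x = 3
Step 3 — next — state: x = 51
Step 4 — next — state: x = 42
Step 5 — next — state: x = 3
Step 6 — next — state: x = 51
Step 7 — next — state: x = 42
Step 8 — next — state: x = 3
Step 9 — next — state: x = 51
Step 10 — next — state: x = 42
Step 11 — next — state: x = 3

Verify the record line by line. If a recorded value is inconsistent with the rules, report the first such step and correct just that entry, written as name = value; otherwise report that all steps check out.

no error

1. x = (25*51 + 69) mod 93 = 42 (exactly as logged)
2. x = (25*42 + 69) mod 93 = 3 (same as recorded)
3. x = (25*3 + 69) mod 93 = 51 (consistent with the record)
4. x = (25*51 + 69) mod 93 = 42 (same as recorded)
5. x = (25*42 + 69) mod 93 = 3 (confirmed correct)
6. x = (25*3 + 69) mod 93 = 51 (no discrepancy)
7. x = (25*51 + 69) mod 93 = 42 (same as recorded)
8. x = (25*42 + 69) mod 93 = 3 (no discrepancy)
9. x = (25*3 + 69) mod 93 = 51 (same as recorded)
10. x = (25*51 + 69) mod 93 = 42 (exactly as logged)
11. x = (25*42 + 69) mod 93 = 3 (same as recorded)
No step deviates from the rules.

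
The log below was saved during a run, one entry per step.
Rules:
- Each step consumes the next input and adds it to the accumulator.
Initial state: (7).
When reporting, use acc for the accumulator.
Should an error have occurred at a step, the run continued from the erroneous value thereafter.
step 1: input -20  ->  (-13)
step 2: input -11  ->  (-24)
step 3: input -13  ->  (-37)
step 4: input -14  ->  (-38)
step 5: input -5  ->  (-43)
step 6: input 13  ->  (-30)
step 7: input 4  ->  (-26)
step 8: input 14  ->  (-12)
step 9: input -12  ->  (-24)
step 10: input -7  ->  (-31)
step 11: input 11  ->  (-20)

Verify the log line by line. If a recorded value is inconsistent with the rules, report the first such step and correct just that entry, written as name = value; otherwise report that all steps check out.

Recomputing the run from the initial state:
step 1: acc = -13
step 2: acc = -24
step 3: acc = -37
step 4: acc = -51
step 5: acc = -56
step 6: acc = -43
step 7: acc = -39
step 8: acc = -25
step 9: acc = -37
step 10: acc = -44
step 11: acc = -33
The first disagreement with the log is at step 4, where the value should be acc = -51.

step 4, acc = -51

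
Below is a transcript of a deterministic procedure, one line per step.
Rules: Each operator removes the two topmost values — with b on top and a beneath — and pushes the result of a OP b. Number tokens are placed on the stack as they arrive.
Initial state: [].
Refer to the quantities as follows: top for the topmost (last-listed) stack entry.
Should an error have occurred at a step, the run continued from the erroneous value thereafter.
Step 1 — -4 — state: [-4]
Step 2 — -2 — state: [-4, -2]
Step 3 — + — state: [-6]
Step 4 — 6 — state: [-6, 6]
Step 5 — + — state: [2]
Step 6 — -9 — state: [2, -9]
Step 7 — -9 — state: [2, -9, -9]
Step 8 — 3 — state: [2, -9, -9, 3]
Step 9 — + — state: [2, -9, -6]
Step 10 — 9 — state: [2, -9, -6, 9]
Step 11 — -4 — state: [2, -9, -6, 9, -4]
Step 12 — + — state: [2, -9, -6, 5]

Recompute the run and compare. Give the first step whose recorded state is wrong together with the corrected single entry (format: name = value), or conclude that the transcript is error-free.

step 5, top = 0

Step 1: push -4: top = -4 — confirmed correct.
Step 2: push -2: top = -2 — verified.
Step 3: -4 + -2 = -6 — checks out.
Step 4: push 6: top = 6 — in agreement.
Step 5: -6 + 6 = 0 — a discrepancy with the transcript.
That makes step 5 the first incorrect line — top = 0 is what it should show.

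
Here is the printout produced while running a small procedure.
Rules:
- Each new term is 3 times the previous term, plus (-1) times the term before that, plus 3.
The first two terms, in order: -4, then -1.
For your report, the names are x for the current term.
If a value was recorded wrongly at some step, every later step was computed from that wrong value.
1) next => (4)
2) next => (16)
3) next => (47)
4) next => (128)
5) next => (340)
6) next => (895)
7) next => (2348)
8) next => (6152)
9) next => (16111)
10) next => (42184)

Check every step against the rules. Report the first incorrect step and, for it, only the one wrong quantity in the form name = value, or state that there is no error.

Recomputing the run from the initial state:
step 1: x = 4
step 2: x = 16
step 3: x = 47
step 4: x = 128
step 5: x = 340
step 6: x = 895
step 7: x = 2348
step 8: x = 6152
step 9: x = 16111
step 10: x = 42184
This matches the printout at every step.

no error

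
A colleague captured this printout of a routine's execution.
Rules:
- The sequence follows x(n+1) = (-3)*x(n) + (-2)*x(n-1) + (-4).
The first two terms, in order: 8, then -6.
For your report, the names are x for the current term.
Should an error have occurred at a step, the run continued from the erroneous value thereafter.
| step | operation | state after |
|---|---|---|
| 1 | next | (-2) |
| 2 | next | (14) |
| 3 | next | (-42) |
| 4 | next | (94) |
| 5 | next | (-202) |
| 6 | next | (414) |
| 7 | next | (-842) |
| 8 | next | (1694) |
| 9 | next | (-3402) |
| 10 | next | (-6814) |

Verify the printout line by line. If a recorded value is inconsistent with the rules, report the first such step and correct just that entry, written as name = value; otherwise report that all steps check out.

step 10, x = 6814

Recomputing the run from the initial state:
step 1: x = -2
step 2: x = 14
step 3: x = -42
step 4: x = 94
step 5: x = -202
step 6: x = 414
step 7: x = -842
step 8: x = 1694
step 9: x = -3402
step 10: x = 6814
The first disagreement with the printout is at step 10, where the value should be x = 6814.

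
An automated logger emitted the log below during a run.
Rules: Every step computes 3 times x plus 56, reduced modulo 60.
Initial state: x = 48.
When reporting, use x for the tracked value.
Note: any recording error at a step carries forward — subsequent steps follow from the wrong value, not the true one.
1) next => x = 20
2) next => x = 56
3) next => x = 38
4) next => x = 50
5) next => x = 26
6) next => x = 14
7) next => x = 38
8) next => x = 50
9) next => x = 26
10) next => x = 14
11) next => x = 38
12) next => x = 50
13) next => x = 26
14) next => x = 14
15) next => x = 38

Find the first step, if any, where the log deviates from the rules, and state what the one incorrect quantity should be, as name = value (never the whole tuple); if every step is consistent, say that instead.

step 1: x = (3*48 + 56) mod 60 = 20 -> same as recorded
step 2: x = (3*20 + 56) mod 60 = 56 -> same as recorded
step 3: x = (3*56 + 56) mod 60 = 44 -> first mismatch against the log
The earliest wrong entry is at step 3: it should read x = 44.

step 3, x = 44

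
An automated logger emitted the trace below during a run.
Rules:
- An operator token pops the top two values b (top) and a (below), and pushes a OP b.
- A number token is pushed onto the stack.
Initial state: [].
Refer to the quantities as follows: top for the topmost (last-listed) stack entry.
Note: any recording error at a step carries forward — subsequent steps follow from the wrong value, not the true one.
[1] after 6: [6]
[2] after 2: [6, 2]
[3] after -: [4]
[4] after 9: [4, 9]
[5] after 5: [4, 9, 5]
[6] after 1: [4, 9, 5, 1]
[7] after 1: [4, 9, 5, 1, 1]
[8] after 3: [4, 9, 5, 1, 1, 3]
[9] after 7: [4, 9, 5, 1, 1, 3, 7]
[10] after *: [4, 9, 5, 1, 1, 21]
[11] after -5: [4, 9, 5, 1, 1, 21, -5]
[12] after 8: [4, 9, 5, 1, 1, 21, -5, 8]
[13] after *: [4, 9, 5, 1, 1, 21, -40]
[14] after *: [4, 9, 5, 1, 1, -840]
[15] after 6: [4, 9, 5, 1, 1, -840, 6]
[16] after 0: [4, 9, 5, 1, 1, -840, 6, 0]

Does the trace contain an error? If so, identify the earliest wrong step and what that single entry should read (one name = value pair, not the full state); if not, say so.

no error

step 1: push 6: top = 6 -> checks out
step 2: push 2: top = 2 -> in agreement
step 3: 6 - 2 = 4 -> agrees with the trace
step 4: push 9: top = 9 -> matches
step 5: push 5: top = 5 -> verified
step 6: push 1: top = 1 -> no discrepancy
step 7: push 1: top = 1 -> in agreement
step 8: push 3: top = 3 -> confirmed correct
step 9: push 7: top = 7 -> no discrepancy
step 10: 3 * 7 = 21 -> same as recorded
step 11: push -5: top = -5 -> same as recorded
step 12: push 8: top = 8 -> in agreement
step 13: -5 * 8 = -40 -> verified
step 14: 21 * -40 = -840 -> same as recorded
step 15: push 6: top = 6 -> verified
step 16: push 0: top = 0 -> same as recorded
Nothing is out of place; the run is error-free.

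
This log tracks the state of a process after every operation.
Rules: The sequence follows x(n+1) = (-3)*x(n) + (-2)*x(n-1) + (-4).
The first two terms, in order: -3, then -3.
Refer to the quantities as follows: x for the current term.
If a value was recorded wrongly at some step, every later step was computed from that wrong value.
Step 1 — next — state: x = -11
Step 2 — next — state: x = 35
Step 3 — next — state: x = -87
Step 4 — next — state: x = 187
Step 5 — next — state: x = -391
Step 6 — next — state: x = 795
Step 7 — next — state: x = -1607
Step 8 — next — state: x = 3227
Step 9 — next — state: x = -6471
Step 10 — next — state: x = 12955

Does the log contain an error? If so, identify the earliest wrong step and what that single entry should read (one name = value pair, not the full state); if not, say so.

Recomputing the run from the initial state:
step 1: x = 11
step 2: x = -31
step 3: x = 67
step 4: x = -143
step 5: x = 291
step 6: x = -591
step 7: x = 1187
step 8: x = -2383
step 9: x = 4771
step 10: x = -9551
The first disagreement with the log is at step 1, where the value should be x = 11.

step 1, x = 11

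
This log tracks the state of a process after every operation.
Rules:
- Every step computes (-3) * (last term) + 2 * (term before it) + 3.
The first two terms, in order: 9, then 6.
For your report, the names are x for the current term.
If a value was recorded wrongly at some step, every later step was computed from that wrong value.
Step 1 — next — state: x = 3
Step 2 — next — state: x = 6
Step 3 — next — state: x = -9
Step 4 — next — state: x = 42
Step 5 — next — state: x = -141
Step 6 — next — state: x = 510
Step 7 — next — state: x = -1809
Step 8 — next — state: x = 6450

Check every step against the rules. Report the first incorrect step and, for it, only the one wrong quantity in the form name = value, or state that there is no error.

no error

Step 1: x = -3*(6) + (2)*(9) + (3) = 3 — confirmed correct.
Step 2: x = -3*(3) + (2)*(6) + (3) = 6 — same as recorded.
Step 3: x = -3*(6) + (2)*(3) + (3) = -9 — exactly as logged.
Step 4: x = -3*(-9) + (2)*(6) + (3) = 42 — matches.
Step 5: x = -3*(42) + (2)*(-9) + (3) = -141 — no discrepancy.
Step 6: x = -3*(-141) + (2)*(42) + (3) = 510 — no discrepancy.
Step 7: x = -3*(510) + (2)*(-141) + (3) = -1809 — confirmed correct.
Step 8: x = -3*(-1809) + (2)*(510) + (3) = 6450 — agrees with the log.
All entries verified; no error found.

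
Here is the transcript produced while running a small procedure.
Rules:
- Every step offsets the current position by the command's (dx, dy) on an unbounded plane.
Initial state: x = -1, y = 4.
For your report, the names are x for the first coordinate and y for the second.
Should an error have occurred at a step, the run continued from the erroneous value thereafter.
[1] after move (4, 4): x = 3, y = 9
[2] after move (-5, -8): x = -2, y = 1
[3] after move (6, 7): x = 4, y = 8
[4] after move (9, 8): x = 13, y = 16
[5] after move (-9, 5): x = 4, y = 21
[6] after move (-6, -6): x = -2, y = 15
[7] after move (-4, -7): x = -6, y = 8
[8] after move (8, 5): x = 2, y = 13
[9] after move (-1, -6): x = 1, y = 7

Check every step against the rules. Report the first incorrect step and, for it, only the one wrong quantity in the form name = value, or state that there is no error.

1. x = -1 + (4) = 3, y = 4 + (4) = 8 (the transcript has a different value)
Conclusion: step 1 carries the first error; the entry should be y = 8.

step 1, y = 8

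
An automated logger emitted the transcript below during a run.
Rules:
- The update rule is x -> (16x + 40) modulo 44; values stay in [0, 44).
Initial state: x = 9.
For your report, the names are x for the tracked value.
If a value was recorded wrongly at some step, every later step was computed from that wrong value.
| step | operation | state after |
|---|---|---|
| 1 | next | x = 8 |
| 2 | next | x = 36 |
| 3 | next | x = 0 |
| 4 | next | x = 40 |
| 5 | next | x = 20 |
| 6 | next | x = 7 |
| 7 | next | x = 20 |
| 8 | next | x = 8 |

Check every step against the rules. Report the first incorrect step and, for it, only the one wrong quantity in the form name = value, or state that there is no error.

step 6, x = 8

Recomputing the run from the initial state:
step 1: x = 8
step 2: x = 36
step 3: x = 0
step 4: x = 40
step 5: x = 20
step 6: x = 8
step 7: x = 36
step 8: x = 0
The first disagreement with the transcript is at step 6, where the value should be x = 8.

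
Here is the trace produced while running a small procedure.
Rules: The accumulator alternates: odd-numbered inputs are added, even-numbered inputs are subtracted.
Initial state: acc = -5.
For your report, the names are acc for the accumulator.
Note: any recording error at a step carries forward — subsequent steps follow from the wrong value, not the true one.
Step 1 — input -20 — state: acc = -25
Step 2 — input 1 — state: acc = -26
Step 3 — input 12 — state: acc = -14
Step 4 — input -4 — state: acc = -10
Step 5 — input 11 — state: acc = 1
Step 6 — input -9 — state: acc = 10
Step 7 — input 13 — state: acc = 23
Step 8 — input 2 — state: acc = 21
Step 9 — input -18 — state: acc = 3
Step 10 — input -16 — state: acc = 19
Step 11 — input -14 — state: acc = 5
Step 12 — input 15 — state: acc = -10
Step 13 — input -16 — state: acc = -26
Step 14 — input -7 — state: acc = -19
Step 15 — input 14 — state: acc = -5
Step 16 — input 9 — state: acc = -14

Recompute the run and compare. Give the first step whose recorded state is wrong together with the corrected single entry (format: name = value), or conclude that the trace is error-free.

no error

Step 1: acc = -5 + -20 = -25 — no discrepancy.
Step 2: acc = -25 - 1 = -26 — consistent with the trace.
Step 3: acc = -26 + 12 = -14 — same as recorded.
Step 4: acc = -14 - -4 = -10 — in agreement.
Step 5: acc = -10 + 11 = 1 — no discrepancy.
Step 6: acc = 1 - -9 = 10 — checks out.
Step 7: acc = 10 + 13 = 23 — checks out.
Step 8: acc = 23 - 2 = 21 — consistent with the trace.
Step 9: acc = 21 + -18 = 3 — no discrepancy.
Step 10: acc = 3 - -16 = 19 — same as recorded.
Step 11: acc = 19 + -14 = 5 — consistent with the trace.
Step 12: acc = 5 - 15 = -10 — matches.
Step 13: acc = -10 + -16 = -26 — confirmed correct.
Step 14: acc = -26 - -7 = -19 — agrees with the trace.
Step 15: acc = -19 + 14 = -5 — verified.
Step 16: acc = -5 - 9 = -14 — verified.
All steps check out; nothing to correct.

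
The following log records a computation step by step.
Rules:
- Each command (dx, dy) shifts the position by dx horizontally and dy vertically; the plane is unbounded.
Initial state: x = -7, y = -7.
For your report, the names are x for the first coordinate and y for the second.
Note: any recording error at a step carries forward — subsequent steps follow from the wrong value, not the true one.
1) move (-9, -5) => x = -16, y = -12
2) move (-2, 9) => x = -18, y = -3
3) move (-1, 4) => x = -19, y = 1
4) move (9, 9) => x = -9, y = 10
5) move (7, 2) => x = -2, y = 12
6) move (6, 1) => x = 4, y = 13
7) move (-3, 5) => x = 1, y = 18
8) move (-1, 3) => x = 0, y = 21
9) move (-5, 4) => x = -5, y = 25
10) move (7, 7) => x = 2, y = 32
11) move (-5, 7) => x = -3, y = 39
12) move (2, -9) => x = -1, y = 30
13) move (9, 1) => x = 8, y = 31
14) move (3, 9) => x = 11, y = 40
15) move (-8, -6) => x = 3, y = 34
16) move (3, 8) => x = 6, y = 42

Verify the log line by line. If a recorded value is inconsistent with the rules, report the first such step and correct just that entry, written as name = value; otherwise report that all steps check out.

step 4, x = -10

Recomputing the run from the initial state:
step 1: x = -16, y = -12
step 2: x = -18, y = -3
step 3: x = -19, y = 1
step 4: x = -10, y = 10
step 5: x = -3, y = 12
step 6: x = 3, y = 13
step 7: x = 0, y = 18
step 8: x = -1, y = 21
step 9: x = -6, y = 25
step 10: x = 1, y = 32
step 11: x = -4, y = 39
step 12: x = -2, y = 30
step 13: x = 7, y = 31
step 14: x = 10, y = 40
step 15: x = 2, y = 34
step 16: x = 5, y = 42
The first disagreement with the log is at step 4, where the value should be x = -10.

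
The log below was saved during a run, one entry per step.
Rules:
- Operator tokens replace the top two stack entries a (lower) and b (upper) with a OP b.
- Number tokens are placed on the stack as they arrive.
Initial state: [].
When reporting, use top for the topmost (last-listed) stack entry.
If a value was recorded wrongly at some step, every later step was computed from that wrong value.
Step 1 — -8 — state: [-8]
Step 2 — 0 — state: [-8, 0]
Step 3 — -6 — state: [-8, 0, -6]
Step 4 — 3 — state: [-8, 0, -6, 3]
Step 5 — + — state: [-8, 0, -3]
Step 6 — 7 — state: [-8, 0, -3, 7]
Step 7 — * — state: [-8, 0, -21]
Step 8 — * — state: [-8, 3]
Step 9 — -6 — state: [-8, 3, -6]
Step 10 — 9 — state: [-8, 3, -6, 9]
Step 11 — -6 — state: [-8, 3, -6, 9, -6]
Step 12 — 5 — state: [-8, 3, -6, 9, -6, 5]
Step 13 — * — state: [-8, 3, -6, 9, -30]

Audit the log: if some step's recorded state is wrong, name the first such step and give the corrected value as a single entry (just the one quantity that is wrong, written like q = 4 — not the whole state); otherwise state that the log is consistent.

step 8, top = 0

Recomputing the run from the initial state:
step 1: [-8]
step 2: [-8, 0]
step 3: [-8, 0, -6]
step 4: [-8, 0, -6, 3]
step 5: [-8, 0, -3]
step 6: [-8, 0, -3, 7]
step 7: [-8, 0, -21]
step 8: [-8, 0]
step 9: [-8, 0, -6]
step 10: [-8, 0, -6, 9]
step 11: [-8, 0, -6, 9, -6]
step 12: [-8, 0, -6, 9, -6, 5]
step 13: [-8, 0, -6, 9, -30]
The first disagreement with the log is at step 8, where the value should be top = 0.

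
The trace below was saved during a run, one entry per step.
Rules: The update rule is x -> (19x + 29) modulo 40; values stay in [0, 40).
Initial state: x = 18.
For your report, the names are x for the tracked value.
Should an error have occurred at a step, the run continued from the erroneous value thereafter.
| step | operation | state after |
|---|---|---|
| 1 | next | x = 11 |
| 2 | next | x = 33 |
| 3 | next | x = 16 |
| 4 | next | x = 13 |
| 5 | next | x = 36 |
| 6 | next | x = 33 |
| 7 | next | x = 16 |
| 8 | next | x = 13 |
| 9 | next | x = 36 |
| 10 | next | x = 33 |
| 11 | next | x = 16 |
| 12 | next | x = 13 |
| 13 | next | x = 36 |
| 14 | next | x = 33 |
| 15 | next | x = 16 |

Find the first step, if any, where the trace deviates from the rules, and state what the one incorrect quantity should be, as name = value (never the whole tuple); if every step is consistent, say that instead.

Step 1: x = (19*18 + 29) mod 40 = 11 — confirmed correct.
Step 2: x = (19*11 + 29) mod 40 = 38 — first mismatch against the trace.
Step 2 is the first one off; corrected, x = 38.

step 2, x = 38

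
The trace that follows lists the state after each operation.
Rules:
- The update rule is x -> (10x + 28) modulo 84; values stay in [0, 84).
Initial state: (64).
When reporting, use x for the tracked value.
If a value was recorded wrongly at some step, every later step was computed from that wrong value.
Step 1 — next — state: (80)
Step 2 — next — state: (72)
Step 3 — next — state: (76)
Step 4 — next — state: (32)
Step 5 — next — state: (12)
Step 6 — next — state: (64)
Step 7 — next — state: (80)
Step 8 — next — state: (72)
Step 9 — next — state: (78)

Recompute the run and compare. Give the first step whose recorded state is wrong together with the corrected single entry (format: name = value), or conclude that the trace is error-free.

1. x = (10*64 + 28) mod 84 = 80 (agrees with the trace)
2. x = (10*80 + 28) mod 84 = 72 (consistent with the trace)
3. x = (10*72 + 28) mod 84 = 76 (confirmed correct)
4. x = (10*76 + 28) mod 84 = 32 (consistent with the trace)
5. x = (10*32 + 28) mod 84 = 12 (checks out)
6. x = (10*12 + 28) mod 84 = 64 (exactly as logged)
7. x = (10*64 + 28) mod 84 = 80 (verified)
8. x = (10*80 + 28) mod 84 = 72 (confirmed correct)
9. x = (10*72 + 28) mod 84 = 76 (the entry is off here)
So the first discrepancy is step 9, where the right value is x = 76.

step 9, x = 76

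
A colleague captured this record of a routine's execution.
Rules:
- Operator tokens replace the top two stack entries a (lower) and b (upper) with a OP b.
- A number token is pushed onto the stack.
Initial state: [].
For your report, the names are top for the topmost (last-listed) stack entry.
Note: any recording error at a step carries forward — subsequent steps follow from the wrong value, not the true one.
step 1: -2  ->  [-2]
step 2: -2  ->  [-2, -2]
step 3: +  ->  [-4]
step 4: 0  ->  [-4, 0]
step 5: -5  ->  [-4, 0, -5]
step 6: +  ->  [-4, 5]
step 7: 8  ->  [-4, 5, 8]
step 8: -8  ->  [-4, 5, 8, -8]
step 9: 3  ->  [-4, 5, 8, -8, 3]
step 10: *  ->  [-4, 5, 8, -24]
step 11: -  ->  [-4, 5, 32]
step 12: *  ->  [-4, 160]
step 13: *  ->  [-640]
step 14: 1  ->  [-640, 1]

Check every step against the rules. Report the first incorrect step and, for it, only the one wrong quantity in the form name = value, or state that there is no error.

step 6, top = -5

Step 1: push -2: top = -2 — no discrepancy.
Step 2: push -2: top = -2 — consistent with the record.
Step 3: -2 + -2 = -4 — checks out.
Step 4: push 0: top = 0 — consistent with the record.
Step 5: push -5: top = -5 — matches.
Step 6: 0 + -5 = -5 — first mismatch against the record.
Step 6 is the first one off; corrected, top = -5.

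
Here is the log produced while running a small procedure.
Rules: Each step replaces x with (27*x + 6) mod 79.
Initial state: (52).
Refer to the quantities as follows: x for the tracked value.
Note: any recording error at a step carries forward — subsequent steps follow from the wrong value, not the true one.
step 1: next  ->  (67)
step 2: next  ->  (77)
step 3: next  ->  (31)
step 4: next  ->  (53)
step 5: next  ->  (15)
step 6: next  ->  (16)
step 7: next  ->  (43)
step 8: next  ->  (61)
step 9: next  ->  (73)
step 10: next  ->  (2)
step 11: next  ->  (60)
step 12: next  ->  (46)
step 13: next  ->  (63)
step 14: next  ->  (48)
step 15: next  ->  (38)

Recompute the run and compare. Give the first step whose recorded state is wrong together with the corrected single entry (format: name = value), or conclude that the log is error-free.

no error

step 1: x = (27*52 + 6) mod 79 = 67 -> checks out
step 2: x = (27*67 + 6) mod 79 = 77 -> matches
step 3: x = (27*77 + 6) mod 79 = 31 -> in agreement
step 4: x = (27*31 + 6) mod 79 = 53 -> consistent with the log
step 5: x = (27*53 + 6) mod 79 = 15 -> verified
step 6: x = (27*15 + 6) mod 79 = 16 -> agrees with the log
step 7: x = (27*16 + 6) mod 79 = 43 -> confirmed correct
step 8: x = (27*43 + 6) mod 79 = 61 -> in agreement
step 9: x = (27*61 + 6) mod 79 = 73 -> in agreement
step 10: x = (27*73 + 6) mod 79 = 2 -> in agreement
step 11: x = (27*2 + 6) mod 79 = 60 -> agrees with the log
step 12: x = (27*60 + 6) mod 79 = 46 -> in agreement
step 13: x = (27*46 + 6) mod 79 = 63 -> no discrepancy
step 14: x = (27*63 + 6) mod 79 = 48 -> in agreement
step 15: x = (27*48 + 6) mod 79 = 38 -> checks out
Every step is consistent.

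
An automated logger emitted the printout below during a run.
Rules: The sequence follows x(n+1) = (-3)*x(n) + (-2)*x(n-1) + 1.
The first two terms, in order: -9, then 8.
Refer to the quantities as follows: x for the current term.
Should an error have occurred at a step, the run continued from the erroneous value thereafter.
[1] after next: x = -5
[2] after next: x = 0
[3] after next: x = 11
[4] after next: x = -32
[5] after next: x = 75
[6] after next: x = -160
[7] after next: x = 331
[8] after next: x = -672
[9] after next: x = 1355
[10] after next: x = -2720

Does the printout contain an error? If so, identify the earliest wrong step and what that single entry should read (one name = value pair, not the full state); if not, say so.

Recomputing the run from the initial state:
step 1: x = -5
step 2: x = 0
step 3: x = 11
step 4: x = -32
step 5: x = 75
step 6: x = -160
step 7: x = 331
step 8: x = -672
step 9: x = 1355
step 10: x = -2720
This matches the printout at every step.

no error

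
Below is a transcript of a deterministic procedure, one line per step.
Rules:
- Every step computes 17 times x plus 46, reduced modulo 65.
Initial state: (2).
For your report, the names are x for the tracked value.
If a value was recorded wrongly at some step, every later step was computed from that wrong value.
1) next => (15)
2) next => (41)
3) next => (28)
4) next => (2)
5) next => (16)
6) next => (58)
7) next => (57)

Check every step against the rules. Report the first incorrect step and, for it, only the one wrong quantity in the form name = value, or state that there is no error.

step 5, x = 15

Recomputing the run from the initial state:
step 1: x = 15
step 2: x = 41
step 3: x = 28
step 4: x = 2
step 5: x = 15
step 6: x = 41
step 7: x = 28
The first disagreement with the transcript is at step 5, where the value should be x = 15.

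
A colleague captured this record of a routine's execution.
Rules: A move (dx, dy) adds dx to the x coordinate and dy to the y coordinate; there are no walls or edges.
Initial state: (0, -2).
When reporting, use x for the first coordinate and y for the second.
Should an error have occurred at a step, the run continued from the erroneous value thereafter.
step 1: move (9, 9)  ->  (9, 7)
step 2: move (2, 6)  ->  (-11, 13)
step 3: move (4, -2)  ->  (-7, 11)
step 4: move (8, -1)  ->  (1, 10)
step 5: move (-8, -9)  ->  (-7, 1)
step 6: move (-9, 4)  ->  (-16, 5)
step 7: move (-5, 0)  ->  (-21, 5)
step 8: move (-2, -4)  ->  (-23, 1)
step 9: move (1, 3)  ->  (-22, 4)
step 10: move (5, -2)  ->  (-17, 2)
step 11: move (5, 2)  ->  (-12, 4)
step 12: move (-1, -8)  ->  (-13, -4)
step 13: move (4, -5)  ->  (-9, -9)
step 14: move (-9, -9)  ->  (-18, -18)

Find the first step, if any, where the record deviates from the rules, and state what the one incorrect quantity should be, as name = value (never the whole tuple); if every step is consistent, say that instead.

step 2, x = 11

Step 1: x = 0 + (9) = 9, y = -2 + (9) = 7 — matches.
Step 2: x = 9 + (2) = 11, y = 7 + (6) = 13 — the recorded entry deviates here.
That makes step 2 the first incorrect line — x = 11 is what it should show.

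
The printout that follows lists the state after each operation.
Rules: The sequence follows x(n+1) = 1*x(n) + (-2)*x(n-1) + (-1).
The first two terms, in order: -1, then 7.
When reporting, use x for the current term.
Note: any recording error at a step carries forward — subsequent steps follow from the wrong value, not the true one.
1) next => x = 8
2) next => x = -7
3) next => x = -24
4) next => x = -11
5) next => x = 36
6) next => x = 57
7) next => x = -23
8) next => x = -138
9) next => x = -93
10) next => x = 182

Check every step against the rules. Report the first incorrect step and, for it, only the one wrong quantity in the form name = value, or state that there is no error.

1. x = 1*(7) + (-2)*(-1) + (-1) = 8 (verified)
2. x = 1*(8) + (-2)*(7) + (-1) = -7 (exactly as logged)
3. x = 1*(-7) + (-2)*(8) + (-1) = -24 (in agreement)
4. x = 1*(-24) + (-2)*(-7) + (-1) = -11 (no discrepancy)
5. x = 1*(-11) + (-2)*(-24) + (-1) = 36 (verified)
6. x = 1*(36) + (-2)*(-11) + (-1) = 57 (consistent with the printout)
7. x = 1*(57) + (-2)*(36) + (-1) = -16 (not what was recorded)
Conclusion: step 7 carries the first error; the entry should be x = -16.

step 7, x = -16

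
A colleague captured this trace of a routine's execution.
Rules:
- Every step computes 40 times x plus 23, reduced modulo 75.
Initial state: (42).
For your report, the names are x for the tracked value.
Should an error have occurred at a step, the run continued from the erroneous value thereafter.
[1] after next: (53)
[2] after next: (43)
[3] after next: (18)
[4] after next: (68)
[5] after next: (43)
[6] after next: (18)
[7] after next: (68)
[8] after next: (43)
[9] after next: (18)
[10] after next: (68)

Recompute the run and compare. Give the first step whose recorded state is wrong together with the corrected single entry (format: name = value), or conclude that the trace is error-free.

step 1: x = (40*42 + 23) mod 75 = 53 -> checks out
step 2: x = (40*53 + 23) mod 75 = 43 -> confirmed correct
step 3: x = (40*43 + 23) mod 75 = 18 -> agrees with the trace
step 4: x = (40*18 + 23) mod 75 = 68 -> agrees with the trace
step 5: x = (40*68 + 23) mod 75 = 43 -> exactly as logged
step 6: x = (40*43 + 23) mod 75 = 18 -> verified
step 7: x = (40*18 + 23) mod 75 = 68 -> checks out
step 8: x = (40*68 + 23) mod 75 = 43 -> same as recorded
step 9: x = (40*43 + 23) mod 75 = 18 -> agrees with the trace
step 10: x = (40*18 + 23) mod 75 = 68 -> in agreement
All steps check out; nothing to correct.

no error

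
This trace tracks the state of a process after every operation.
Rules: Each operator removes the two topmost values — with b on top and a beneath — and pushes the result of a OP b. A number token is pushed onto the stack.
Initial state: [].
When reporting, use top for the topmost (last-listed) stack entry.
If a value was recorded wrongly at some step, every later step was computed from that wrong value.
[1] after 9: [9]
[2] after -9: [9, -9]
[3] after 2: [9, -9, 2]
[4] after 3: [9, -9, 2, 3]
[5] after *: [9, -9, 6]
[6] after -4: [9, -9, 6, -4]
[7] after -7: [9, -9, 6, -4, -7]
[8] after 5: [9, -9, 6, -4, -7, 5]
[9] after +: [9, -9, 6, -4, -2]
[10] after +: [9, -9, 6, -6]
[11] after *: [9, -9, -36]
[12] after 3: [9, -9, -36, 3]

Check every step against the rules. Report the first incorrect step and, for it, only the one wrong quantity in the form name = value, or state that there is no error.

no error

step 1: push 9: top = 9 -> same as recorded
step 2: push -9: top = -9 -> matches
step 3: push 2: top = 2 -> in agreement
step 4: push 3: top = 3 -> confirmed correct
step 5: 2 * 3 = 6 -> confirmed correct
step 6: push -4: top = -4 -> verified
step 7: push -7: top = -7 -> no discrepancy
step 8: push 5: top = 5 -> confirmed correct
step 9: -7 + 5 = -2 -> confirmed correct
step 10: -4 + -2 = -6 -> confirmed correct
step 11: 6 * -6 = -36 -> consistent with the trace
step 12: push 3: top = 3 -> matches
Each recorded entry agrees with the recomputation.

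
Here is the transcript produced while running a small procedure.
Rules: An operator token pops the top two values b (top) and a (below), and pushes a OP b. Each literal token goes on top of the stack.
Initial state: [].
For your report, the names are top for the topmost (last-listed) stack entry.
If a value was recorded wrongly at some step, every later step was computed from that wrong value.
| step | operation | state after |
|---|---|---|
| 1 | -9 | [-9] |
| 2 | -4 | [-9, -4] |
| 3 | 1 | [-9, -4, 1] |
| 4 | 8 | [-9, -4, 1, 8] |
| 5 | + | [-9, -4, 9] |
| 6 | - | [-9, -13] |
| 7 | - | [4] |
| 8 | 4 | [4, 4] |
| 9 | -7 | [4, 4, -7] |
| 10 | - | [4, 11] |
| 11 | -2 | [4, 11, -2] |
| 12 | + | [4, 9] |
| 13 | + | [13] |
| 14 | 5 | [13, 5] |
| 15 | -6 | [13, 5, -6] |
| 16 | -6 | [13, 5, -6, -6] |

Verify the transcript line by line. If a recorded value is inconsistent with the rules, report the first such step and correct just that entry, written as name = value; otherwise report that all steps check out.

no error

step 1: push -9: top = -9 -> in agreement
step 2: push -4: top = -4 -> exactly as logged
step 3: push 1: top = 1 -> in agreement
step 4: push 8: top = 8 -> consistent with the transcript
step 5: 1 + 8 = 9 -> consistent with the transcript
step 6: -4 - 9 = -13 -> exactly as logged
step 7: -9 - -13 = 4 -> verified
step 8: push 4: top = 4 -> checks out
step 9: push -7: top = -7 -> verified
step 10: 4 - -7 = 11 -> checks out
step 11: push -2: top = -2 -> agrees with the transcript
step 12: 11 + -2 = 9 -> matches
step 13: 4 + 9 = 13 -> consistent with the transcript
step 14: push 5: top = 5 -> consistent with the transcript
step 15: push -6: top = -6 -> exactly as logged
step 16: push -6: top = -6 -> consistent with the transcript
The recomputation confirms every line.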